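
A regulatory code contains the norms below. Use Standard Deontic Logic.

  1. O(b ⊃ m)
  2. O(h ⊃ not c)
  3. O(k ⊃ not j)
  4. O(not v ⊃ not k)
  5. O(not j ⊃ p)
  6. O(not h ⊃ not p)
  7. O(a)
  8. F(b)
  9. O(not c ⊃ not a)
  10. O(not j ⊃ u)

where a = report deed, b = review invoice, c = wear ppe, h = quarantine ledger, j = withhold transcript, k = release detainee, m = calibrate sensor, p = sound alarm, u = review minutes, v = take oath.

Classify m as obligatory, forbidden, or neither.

Premise 1 is O(b ⊃ m), but O(b) is not derivable from the premises, so it does not yield O(m).
No premise or chain of K-axiom applications forces O(m), and none forces O(not m). So m is neither obligatory nor forbidden under these norms.

Neither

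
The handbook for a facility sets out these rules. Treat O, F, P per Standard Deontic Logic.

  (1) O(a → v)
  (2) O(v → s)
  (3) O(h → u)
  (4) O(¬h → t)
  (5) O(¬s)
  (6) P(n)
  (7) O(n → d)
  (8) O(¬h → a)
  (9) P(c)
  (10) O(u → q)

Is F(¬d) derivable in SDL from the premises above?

No

Premise 7 is O(n → d), but O(n) is not derivable from the premises (the permission P(n) asserts only ¬O(¬n), not O(n)), so it does not yield O(d).
No other premise forces O(d). An ideal world satisfying every premise can still have ¬d true, so F(¬d) is not derivable.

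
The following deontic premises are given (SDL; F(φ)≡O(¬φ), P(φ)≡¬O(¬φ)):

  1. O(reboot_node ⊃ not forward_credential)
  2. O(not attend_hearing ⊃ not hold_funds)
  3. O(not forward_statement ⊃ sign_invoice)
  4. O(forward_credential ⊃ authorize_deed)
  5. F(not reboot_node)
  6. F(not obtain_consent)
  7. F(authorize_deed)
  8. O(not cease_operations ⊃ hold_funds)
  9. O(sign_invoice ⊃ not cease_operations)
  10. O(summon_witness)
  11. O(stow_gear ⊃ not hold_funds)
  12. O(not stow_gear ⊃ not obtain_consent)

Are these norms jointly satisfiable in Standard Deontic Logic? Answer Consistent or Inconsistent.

Premise 4 is O(forward_credential ⊃ authorize_deed), but O(forward_credential) is not derivable from the premises, so it does not yield O(authorize_deed).
So O(authorize_deed) is not derivable, and the apparent clash with O(not authorize_deed) does not arise.
A world satisfying every obligation exists (e.g. attend_hearing=false, authorize_deed=false, cease_operations=true, forward_credential=false, forward_statement=true, hold_funds=false, obtain_consent=true, reboot_node=true, sign_invoice=false, stow_gear=true, summon_witness=true); no atom is both obligatory and forbidden, so the set is consistent.

Consistent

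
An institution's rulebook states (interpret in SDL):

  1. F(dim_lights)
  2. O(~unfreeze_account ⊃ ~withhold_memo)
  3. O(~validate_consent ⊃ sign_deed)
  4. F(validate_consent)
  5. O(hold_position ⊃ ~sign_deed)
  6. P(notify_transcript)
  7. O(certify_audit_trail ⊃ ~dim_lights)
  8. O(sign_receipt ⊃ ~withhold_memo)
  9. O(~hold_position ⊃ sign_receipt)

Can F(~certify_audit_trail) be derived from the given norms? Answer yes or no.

Premise 7 is O(certify_audit_trail ⊃ ~dim_lights); even if O(~dim_lights) held, inferring O(certify_audit_trail) would be affirming the consequent — invalid.
No other premise forces O(certify_audit_trail). An ideal world satisfying every premise can still have ~certify_audit_trail true, so F(~certify_audit_trail) is not derivable.

No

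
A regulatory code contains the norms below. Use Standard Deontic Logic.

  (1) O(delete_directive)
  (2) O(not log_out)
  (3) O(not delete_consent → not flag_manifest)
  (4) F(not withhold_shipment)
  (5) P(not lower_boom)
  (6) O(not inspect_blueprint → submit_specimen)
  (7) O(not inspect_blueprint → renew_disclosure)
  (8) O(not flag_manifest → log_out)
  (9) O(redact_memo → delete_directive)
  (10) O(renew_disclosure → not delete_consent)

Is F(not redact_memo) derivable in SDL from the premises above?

No

Premise 9 is O(redact_memo → delete_directive); even if O(delete_directive) held, inferring O(redact_memo) would be affirming the consequent — invalid.
No other premise forces O(redact_memo). An ideal world satisfying every premise can still have not redact_memo true, so F(not redact_memo) is not derivable.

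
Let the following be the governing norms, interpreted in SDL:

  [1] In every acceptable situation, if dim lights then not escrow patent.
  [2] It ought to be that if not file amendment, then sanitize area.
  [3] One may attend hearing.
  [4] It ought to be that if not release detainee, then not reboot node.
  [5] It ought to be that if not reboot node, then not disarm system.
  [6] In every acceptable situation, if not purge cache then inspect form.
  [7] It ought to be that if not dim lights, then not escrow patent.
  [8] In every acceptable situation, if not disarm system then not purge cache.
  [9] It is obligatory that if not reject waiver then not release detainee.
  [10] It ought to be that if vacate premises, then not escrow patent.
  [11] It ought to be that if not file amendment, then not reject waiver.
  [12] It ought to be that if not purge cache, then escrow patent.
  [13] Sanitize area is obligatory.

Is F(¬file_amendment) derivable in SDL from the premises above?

Yes

Premises 7 and 1 cover both cases: O(¬dim_lights → ¬escrow_patent) and O(dim_lights → ¬escrow_patent). Since ¬dim_lights ∨ dim_lights is a tautology, O(¬escrow_patent) follows.
Premise 12 is O(¬purge_cache → escrow_patent); contrapositively O(¬escrow_patent → purge_cache). Since O(¬escrow_patent) holds, K gives O(purge_cache).
Premise 8 is O(¬disarm_system → ¬purge_cache); contrapositively O(purge_cache → disarm_system). Since O(purge_cache) holds, K gives O(disarm_system).
Premise 5 is O(¬reboot_node → ¬disarm_system); contrapositively O(disarm_system → reboot_node). Since O(disarm_system) holds, K gives O(reboot_node).
Premise 4 is O(¬release_detainee → ¬reboot_node); contrapositively O(reboot_node → release_detainee). Since O(reboot_node) holds, K gives O(release_detainee).
Premise 9, O(¬reject_waiver → ¬release_detainee), contraposes to O(release_detainee → reject_waiver); with O(release_detainee) we get O(reject_waiver).
Premise 11 is O(¬file_amendment → ¬reject_waiver); contrapositively O(reject_waiver → file_amendment). Since O(reject_waiver) holds, K gives O(file_amendment).
Premises 2, 3, 6, 10, 13 do not contribute to this derivation.
So O(file_amendment) holds, i.e. F(¬file_amendment). The claim follows.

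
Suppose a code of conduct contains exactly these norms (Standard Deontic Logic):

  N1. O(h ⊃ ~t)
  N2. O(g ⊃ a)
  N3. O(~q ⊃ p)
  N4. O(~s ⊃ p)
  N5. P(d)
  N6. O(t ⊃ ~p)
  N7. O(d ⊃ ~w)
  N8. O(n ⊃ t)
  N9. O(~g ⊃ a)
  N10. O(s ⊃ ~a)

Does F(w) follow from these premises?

No

Premise 7 is O(d ⊃ ~w), but O(d) is not derivable from the premises (the permission P(d) asserts only ~O(~d), not O(d)), so it does not yield O(~w).
No other premise forces O(~w). An ideal world satisfying every premise can still have w true, so F(w) is not derivable.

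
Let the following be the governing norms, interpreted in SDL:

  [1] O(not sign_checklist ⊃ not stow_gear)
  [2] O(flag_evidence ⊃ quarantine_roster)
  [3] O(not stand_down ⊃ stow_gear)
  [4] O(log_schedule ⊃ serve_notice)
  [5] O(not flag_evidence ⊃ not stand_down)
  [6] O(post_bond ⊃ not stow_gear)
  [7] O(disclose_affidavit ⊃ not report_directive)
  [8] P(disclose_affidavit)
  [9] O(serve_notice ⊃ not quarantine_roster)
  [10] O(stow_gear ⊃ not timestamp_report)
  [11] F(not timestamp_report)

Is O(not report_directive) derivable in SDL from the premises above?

No

Premise 7 is O(disclose_affidavit ⊃ not report_directive), but O(disclose_affidavit) is not derivable from the premises (the permission P(disclose_affidavit) asserts only not O(not disclose_affidavit), not O(disclose_affidavit)), so it does not yield O(not report_directive).
No other premise forces O(not report_directive). An ideal world satisfying every premise can still have not report_directive false, so O(not report_directive) is not derivable.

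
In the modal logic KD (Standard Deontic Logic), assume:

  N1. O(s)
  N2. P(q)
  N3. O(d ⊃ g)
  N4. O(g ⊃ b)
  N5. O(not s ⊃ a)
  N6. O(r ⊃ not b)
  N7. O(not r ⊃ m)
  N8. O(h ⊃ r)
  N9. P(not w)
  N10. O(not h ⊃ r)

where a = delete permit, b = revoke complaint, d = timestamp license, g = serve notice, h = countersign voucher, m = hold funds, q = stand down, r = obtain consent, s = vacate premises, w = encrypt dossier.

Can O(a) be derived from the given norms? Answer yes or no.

Premise 5 is O(not s ⊃ a), but O(not s) is not derivable from the premises, so it does not yield O(a).
No other premise forces O(a). An ideal world satisfying every premise can still have a false, so O(a) is not derivable.

No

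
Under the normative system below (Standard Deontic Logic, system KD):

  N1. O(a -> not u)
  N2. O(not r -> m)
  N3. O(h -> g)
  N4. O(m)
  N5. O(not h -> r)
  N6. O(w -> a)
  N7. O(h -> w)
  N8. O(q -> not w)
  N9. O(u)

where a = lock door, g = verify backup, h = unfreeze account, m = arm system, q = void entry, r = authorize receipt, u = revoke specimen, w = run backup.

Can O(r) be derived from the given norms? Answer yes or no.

Premise 9 states O(u) outright.
Premise 1 is O(a -> not u); contrapositively O(u -> not a). Since O(u) holds, K gives O(not a).
Premise 6, O(w -> a), contraposes to O(not a -> not w); with O(not a) we get O(not w).
Premise 7, O(h -> w), contraposes to O(not w -> not h); with O(not w) we get O(not h).
Premise 5 is O(not h -> r); since O(not h), deontic closure gives O(r).
Premises 2, 3, 4, 8 do not contribute to this derivation.
So O(r) follows.

Yes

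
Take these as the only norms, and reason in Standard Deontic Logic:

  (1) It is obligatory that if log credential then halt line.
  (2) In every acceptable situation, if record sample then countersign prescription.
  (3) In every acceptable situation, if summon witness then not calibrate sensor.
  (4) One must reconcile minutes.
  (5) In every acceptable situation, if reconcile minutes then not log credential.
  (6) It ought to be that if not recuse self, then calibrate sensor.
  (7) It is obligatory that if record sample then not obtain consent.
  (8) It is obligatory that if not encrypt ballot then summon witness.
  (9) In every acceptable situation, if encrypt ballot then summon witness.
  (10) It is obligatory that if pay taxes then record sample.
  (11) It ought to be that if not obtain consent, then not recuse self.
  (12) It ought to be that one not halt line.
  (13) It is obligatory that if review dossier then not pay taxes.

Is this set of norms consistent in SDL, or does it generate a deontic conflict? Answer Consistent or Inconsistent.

Premise 1 is O(log_credential → halt_line), but O(log_credential) is not derivable from the premises, so it does not yield O(halt_line).
So O(halt_line) is not derivable, and the apparent clash with O(¬halt_line) does not arise.
A world satisfying every obligation exists (e.g. calibrate_sensor=false, countersign_prescription=false, encrypt_ballot=false, halt_line=false, log_credential=false, obtain_consent=true, pay_taxes=false, reconcile_minutes=true, record_sample=false, recuse_self=true, review_dossier=false, summon_witness=true); no atom is both obligatory and forbidden, so the set is consistent.

Consistent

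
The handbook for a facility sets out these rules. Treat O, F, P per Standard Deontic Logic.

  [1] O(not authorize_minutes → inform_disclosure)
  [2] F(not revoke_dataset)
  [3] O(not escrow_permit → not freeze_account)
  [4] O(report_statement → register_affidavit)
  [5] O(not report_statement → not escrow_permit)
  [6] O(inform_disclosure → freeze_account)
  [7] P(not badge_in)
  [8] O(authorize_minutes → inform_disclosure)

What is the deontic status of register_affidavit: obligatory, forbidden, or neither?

Obligatory

By case analysis on authorize_minutes: premise 8 gives O(authorize_minutes → inform_disclosure) and premise 1 gives O(not authorize_minutes → inform_disclosure), so O(inform_disclosure) either way.
With premise 6, O(inform_disclosure → freeze_account), the K-axiom yields O(freeze_account).
The contrapositive of premise 3 (O(not escrow_permit → not freeze_account)) is O(freeze_account → escrow_permit), and O(freeze_account) is already established, so O(escrow_permit).
The contrapositive of premise 5 (O(not report_statement → not escrow_permit)) is O(escrow_permit → report_statement), and O(escrow_permit) is already established, so O(report_statement).
Premise 4 is O(report_statement → register_affidavit); since O(report_statement), deontic closure gives O(register_affidavit).
Premises 2, 7 do not contribute to this derivation.
Hence register_affidavit is obligatory.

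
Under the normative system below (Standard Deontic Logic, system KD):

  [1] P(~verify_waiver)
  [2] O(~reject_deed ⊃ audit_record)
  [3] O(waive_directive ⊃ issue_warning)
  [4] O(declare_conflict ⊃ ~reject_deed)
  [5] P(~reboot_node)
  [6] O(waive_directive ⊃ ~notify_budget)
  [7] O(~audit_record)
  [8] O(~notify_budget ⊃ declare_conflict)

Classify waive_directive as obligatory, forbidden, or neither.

From premise 7 we have O(~audit_record).
Premise 2, O(~reject_deed ⊃ audit_record), contraposes to O(~audit_record ⊃ reject_deed); with O(~audit_record) we get O(reject_deed).
Premise 4 is O(declare_conflict ⊃ ~reject_deed); contrapositively O(reject_deed ⊃ ~declare_conflict). Since O(reject_deed) holds, K gives O(~declare_conflict).
Premise 8, O(~notify_budget ⊃ declare_conflict), contraposes to O(~declare_conflict ⊃ notify_budget); with O(~declare_conflict) we get O(notify_budget).
Premise 6 is O(waive_directive ⊃ ~notify_budget); contrapositively O(notify_budget ⊃ ~waive_directive). Since O(notify_budget) holds, K gives O(~waive_directive).
Premises 1, 3, 5 do not contribute to this derivation.
Thus O(~waive_directive), which is F(waive_directive): waive_directive is forbidden.

Forbidden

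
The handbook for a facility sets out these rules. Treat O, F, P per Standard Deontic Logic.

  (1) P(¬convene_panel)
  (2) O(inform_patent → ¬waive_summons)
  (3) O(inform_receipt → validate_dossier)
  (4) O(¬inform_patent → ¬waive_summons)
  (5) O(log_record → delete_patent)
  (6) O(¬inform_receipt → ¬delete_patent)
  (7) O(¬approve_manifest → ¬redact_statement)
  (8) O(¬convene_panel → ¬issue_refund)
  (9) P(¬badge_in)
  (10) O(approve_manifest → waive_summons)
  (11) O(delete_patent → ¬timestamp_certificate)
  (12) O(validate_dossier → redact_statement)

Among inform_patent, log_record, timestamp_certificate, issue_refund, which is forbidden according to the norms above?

log_record

Premises 4 and 2 are O(¬inform_patent → ¬waive_summons) and O(inform_patent → ¬waive_summons); every ideal world satisfies ¬inform_patent or inform_patent, so in either case ¬waive_summons holds — hence O(¬waive_summons).
Premise 10, O(approve_manifest → waive_summons), contraposes to O(¬waive_summons → ¬approve_manifest); with O(¬waive_summons) we get O(¬approve_manifest).
Premise 7 is O(¬approve_manifest → ¬redact_statement); since O(¬approve_manifest), deontic closure gives O(¬redact_statement).
The contrapositive of premise 12 (O(validate_dossier → redact_statement)) is O(¬redact_statement → ¬validate_dossier), and O(¬redact_statement) is already established, so O(¬validate_dossier).
Premise 3 is O(inform_receipt → validate_dossier); contrapositively O(¬validate_dossier → ¬inform_receipt). Since O(¬validate_dossier) holds, K gives O(¬inform_receipt).
With premise 6, O(¬inform_receipt → ¬delete_patent), the K-axiom yields O(¬delete_patent).
Premise 5, O(log_record → delete_patent), contraposes to O(¬delete_patent → ¬log_record); with O(¬delete_patent) we get O(¬log_record).
So O(¬log_record) holds, i.e. log_record is forbidden. None of the other listed options is forbidden under the premises.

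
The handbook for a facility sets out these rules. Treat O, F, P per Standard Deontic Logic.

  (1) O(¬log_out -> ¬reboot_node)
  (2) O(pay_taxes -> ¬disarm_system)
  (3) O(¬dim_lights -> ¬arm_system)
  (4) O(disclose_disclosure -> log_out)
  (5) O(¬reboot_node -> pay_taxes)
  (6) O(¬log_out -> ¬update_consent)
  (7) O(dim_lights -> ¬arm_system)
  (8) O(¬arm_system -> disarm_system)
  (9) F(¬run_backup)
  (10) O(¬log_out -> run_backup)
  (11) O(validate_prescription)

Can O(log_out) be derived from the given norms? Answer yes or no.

Yes

Premises 7 and 3 are O(dim_lights -> ¬arm_system) and O(¬dim_lights -> ¬arm_system); every ideal world satisfies dim_lights or ¬dim_lights, so in either case ¬arm_system holds — hence O(¬arm_system).
With premise 8, O(¬arm_system -> disarm_system), the K-axiom yields O(disarm_system).
Premise 2, O(pay_taxes -> ¬disarm_system), contraposes to O(disarm_system -> ¬pay_taxes); with O(disarm_system) we get O(¬pay_taxes).
The contrapositive of premise 5 (O(¬reboot_node -> pay_taxes)) is O(¬pay_taxes -> reboot_node), and O(¬pay_taxes) is already established, so O(reboot_node).
The contrapositive of premise 1 (O(¬log_out -> ¬reboot_node)) is O(reboot_node -> log_out), and O(reboot_node) is already established, so O(log_out).
Premises 4, 6, 9, 10, 11 do not contribute to this derivation.
So O(log_out) follows.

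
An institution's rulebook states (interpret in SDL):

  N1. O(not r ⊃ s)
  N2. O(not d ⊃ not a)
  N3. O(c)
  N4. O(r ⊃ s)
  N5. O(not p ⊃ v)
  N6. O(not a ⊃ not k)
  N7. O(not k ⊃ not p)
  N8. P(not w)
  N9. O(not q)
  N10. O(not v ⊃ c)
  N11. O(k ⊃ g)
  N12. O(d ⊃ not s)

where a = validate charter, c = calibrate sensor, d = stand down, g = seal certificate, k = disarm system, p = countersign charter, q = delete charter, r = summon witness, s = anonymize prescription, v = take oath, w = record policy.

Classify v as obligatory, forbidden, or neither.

By case analysis on not r: premise 1 gives O(not r ⊃ s) and premise 4 gives O(r ⊃ s), so O(s) either way.
Premise 12, O(d ⊃ not s), contraposes to O(s ⊃ not d); with O(s) we get O(not d).
Applying K to premise 2 (O(not d ⊃ not a)) and O(not d) yields O(not a).
Applying K to premise 6 (O(not a ⊃ not k)) and O(not a) yields O(not k).
With premise 7, O(not k ⊃ not p), the K-axiom yields O(not p).
With premise 5, O(not p ⊃ v), the K-axiom yields O(v).
Premises 3, 8, 9, 10, 11 do not contribute to this derivation.
Hence v is obligatory.

Obligatory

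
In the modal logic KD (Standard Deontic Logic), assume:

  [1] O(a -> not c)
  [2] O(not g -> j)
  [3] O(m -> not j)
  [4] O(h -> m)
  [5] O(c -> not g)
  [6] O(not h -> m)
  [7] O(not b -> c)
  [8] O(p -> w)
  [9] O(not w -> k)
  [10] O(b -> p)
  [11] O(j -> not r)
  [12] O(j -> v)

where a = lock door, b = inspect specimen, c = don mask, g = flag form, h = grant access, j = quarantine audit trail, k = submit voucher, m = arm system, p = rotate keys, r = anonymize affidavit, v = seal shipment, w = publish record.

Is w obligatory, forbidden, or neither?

Obligatory

Premises 6 and 4 cover both cases: O(not h -> m) and O(h -> m). Since not h ∨ h is a tautology, O(m) follows.
Premise 3 is O(m -> not j); since O(m), deontic closure gives O(not j).
Premise 2, O(not g -> j), contraposes to O(not j -> g); with O(not j) we get O(g).
The contrapositive of premise 5 (O(c -> not g)) is O(g -> not c), and O(g) is already established, so O(not c).
Premise 7 is O(not b -> c); contrapositively O(not c -> b). Since O(not c) holds, K gives O(b).
Applying K to premise 10 (O(b -> p)) and O(b) yields O(p).
From O(p) and premise 8, O(p -> w), we obtain O(w).
Premises 1, 9, 11, 12 do not contribute to this derivation.
Hence w is obligatory.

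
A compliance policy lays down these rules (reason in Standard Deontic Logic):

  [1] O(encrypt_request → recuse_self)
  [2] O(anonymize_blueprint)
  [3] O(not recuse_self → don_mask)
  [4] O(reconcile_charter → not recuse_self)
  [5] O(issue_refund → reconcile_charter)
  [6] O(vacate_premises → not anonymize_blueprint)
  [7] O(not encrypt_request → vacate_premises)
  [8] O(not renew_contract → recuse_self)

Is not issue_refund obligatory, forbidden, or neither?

Premise 2 gives O(anonymize_blueprint).
The contrapositive of premise 6 (O(vacate_premises → not anonymize_blueprint)) is O(anonymize_blueprint → not vacate_premises), and O(anonymize_blueprint) is already established, so O(not vacate_premises).
The contrapositive of premise 7 (O(not encrypt_request → vacate_premises)) is O(not vacate_premises → encrypt_request), and O(not vacate_premises) is already established, so O(encrypt_request).
With premise 1, O(encrypt_request → recuse_self), the K-axiom yields O(recuse_self).
Premise 4 is O(reconcile_charter → not recuse_self); contrapositively O(recuse_self → not reconcile_charter). Since O(recuse_self) holds, K gives O(not reconcile_charter).
Premise 5 is O(issue_refund → reconcile_charter); contrapositively O(not reconcile_charter → not issue_refund). Since O(not reconcile_charter) holds, K gives O(not issue_refund).
Premises 3, 8 do not contribute to this derivation.
Hence not issue_refund is obligatory.

Obligatory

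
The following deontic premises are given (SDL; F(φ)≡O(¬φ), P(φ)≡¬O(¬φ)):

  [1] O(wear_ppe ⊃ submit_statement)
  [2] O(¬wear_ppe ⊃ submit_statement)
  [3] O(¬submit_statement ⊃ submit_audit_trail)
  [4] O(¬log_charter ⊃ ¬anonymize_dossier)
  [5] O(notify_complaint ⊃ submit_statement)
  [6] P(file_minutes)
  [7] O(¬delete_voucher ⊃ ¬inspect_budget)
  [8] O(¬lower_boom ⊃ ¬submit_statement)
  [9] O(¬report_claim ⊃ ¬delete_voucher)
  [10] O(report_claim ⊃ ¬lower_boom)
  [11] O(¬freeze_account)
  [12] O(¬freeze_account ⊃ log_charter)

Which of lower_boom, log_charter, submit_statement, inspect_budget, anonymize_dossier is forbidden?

Premises 1 and 2 cover both cases: O(wear_ppe ⊃ submit_statement) and O(¬wear_ppe ⊃ submit_statement). Since wear_ppe ∨ ¬wear_ppe is a tautology, O(submit_statement) follows.
Premise 8 is O(¬lower_boom ⊃ ¬submit_statement); contrapositively O(submit_statement ⊃ lower_boom). Since O(submit_statement) holds, K gives O(lower_boom).
Premise 10, O(report_claim ⊃ ¬lower_boom), contraposes to O(lower_boom ⊃ ¬report_claim); with O(lower_boom) we get O(¬report_claim).
With premise 9, O(¬report_claim ⊃ ¬delete_voucher), the K-axiom yields O(¬delete_voucher).
From O(¬delete_voucher) and premise 7, O(¬delete_voucher ⊃ ¬inspect_budget), we obtain O(¬inspect_budget).
So O(¬inspect_budget) holds, i.e. inspect_budget is forbidden. None of the other listed options is forbidden under the premises.

inspect_budget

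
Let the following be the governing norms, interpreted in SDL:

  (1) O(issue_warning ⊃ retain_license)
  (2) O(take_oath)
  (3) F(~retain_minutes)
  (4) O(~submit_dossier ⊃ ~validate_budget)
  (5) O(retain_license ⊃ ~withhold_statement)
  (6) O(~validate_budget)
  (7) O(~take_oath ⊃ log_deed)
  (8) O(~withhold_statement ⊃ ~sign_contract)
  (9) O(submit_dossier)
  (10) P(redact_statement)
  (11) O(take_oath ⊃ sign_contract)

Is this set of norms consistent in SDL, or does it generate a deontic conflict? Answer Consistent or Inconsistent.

Consistent

Premise 4 is O(~submit_dossier ⊃ ~validate_budget); even if O(~validate_budget) held, inferring O(~submit_dossier) would be affirming the consequent — invalid.
So O(~submit_dossier) is not derivable, and the apparent clash with O(submit_dossier) does not arise.
A world satisfying every obligation exists (e.g. issue_warning=false, log_deed=false, redact_statement=false, retain_license=false, retain_minutes=true, sign_contract=true, submit_dossier=true, take_oath=true, validate_budget=false, withhold_statement=true); no atom is both obligatory and forbidden, so the set is consistent.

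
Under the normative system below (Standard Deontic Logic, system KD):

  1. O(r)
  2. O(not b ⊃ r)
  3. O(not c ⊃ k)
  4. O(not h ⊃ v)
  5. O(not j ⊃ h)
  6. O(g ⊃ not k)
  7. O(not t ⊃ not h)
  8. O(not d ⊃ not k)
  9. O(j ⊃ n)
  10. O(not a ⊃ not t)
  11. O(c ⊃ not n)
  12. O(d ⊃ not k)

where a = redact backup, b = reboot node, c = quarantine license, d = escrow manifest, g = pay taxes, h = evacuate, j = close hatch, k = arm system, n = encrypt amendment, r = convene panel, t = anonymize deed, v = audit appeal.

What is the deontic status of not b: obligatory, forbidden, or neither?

Neither

Premise 2 is O(not b ⊃ r); even if O(r) held, inferring O(not b) would be affirming the consequent — invalid.
No premise or chain of K-axiom applications forces O(not b), and none forces O(b). So not b is neither obligatory nor forbidden under these norms.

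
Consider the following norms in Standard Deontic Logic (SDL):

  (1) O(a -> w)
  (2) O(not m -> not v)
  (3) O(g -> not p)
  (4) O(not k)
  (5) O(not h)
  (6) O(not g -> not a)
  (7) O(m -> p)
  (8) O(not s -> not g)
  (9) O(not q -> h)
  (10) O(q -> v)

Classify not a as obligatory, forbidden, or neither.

Obligatory

Premise 5 gives O(not h).
Premise 9 is O(not q -> h); contrapositively O(not h -> q). Since O(not h) holds, K gives O(q).
From O(q) and premise 10, O(q -> v), we obtain O(v).
Premise 2 is O(not m -> not v); contrapositively O(v -> m). Since O(v) holds, K gives O(m).
With premise 7, O(m -> p), the K-axiom yields O(p).
The contrapositive of premise 3 (O(g -> not p)) is O(p -> not g), and O(p) is already established, so O(not g).
From O(not g) and premise 6, O(not g -> not a), we obtain O(not a).
Premises 1, 4, 8 do not contribute to this derivation.
Hence not a is obligatory.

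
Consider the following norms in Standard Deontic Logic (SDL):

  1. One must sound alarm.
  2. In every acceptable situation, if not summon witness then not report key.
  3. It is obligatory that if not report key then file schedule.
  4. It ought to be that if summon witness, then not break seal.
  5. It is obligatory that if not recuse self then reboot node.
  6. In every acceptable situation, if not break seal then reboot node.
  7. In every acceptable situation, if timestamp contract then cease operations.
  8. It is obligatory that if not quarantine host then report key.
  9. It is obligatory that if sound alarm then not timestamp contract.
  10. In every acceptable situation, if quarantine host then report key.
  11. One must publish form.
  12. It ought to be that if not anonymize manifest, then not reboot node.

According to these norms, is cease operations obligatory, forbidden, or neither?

Neither

Premise 7 is O(timestamp_contract → cease_operations), but O(timestamp_contract) is not derivable from the premises, so it does not yield O(cease_operations).
No premise or chain of K-axiom applications forces O(cease_operations), and none forces O(¬cease_operations). So cease_operations is neither obligatory nor forbidden under these norms.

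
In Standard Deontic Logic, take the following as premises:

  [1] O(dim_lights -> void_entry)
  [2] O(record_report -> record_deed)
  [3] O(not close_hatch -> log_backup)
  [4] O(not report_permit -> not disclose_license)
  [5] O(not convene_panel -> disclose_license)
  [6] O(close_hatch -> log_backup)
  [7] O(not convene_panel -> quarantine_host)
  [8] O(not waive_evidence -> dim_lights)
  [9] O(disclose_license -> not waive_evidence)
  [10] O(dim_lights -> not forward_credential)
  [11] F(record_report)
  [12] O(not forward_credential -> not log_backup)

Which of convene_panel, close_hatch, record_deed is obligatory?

Premises 6 and 3 cover both cases: O(close_hatch -> log_backup) and O(not close_hatch -> log_backup). Since close_hatch ∨ not close_hatch is a tautology, O(log_backup) follows.
Premise 12, O(not forward_credential -> not log_backup), contraposes to O(log_backup -> forward_credential); with O(log_backup) we get O(forward_credential).
Premise 10, O(dim_lights -> not forward_credential), contraposes to O(forward_credential -> not dim_lights); with O(forward_credential) we get O(not dim_lights).
The contrapositive of premise 8 (O(not waive_evidence -> dim_lights)) is O(not dim_lights -> waive_evidence), and O(not dim_lights) is already established, so O(waive_evidence).
The contrapositive of premise 9 (O(disclose_license -> not waive_evidence)) is O(waive_evidence -> not disclose_license), and O(waive_evidence) is already established, so O(not disclose_license).
The contrapositive of premise 5 (O(not convene_panel -> disclose_license)) is O(not disclose_license -> convene_panel), and O(not disclose_license) is already established, so O(convene_panel).
So O(convene_panel) holds — convene_panel is obligatory. None of the other listed options is made obligatory by any chain of premises.

convene_panel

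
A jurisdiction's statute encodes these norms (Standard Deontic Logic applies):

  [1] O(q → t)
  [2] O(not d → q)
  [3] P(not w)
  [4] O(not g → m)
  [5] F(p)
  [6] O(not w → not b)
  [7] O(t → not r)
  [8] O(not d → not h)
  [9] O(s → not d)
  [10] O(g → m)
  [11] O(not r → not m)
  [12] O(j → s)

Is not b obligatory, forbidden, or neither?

Neither

Premise 6 is O(not w → not b), but O(not w) is not derivable from the premises (the permission P(not w) asserts only not O(w), not O(not w)), so it does not yield O(not b).
No premise or chain of K-axiom applications forces O(not b), and none forces O(b). So not b is neither obligatory nor forbidden under these norms.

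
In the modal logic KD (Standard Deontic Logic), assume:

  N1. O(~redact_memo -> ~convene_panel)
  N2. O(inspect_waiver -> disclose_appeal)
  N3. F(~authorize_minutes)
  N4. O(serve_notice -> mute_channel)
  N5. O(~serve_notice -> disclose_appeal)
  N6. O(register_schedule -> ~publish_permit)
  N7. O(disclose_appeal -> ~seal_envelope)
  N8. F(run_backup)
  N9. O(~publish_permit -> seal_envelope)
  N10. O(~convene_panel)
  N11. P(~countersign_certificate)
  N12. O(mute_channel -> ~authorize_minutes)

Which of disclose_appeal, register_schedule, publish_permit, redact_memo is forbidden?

F(~authorize_minutes) at premise 3 means O(authorize_minutes).
Premise 12, O(mute_channel -> ~authorize_minutes), contraposes to O(authorize_minutes -> ~mute_channel); with O(authorize_minutes) we get O(~mute_channel).
Premise 4 is O(serve_notice -> mute_channel); contrapositively O(~mute_channel -> ~serve_notice). Since O(~mute_channel) holds, K gives O(~serve_notice).
Premise 5 is O(~serve_notice -> disclose_appeal); since O(~serve_notice), deontic closure gives O(disclose_appeal).
Premise 7 is O(disclose_appeal -> ~seal_envelope); since O(disclose_appeal), deontic closure gives O(~seal_envelope).
Premise 9 is O(~publish_permit -> seal_envelope); contrapositively O(~seal_envelope -> publish_permit). Since O(~seal_envelope) holds, K gives O(publish_permit).
Premise 6 is O(register_schedule -> ~publish_permit); contrapositively O(publish_permit -> ~register_schedule). Since O(publish_permit) holds, K gives O(~register_schedule).
So O(~register_schedule) holds, i.e. register_schedule is forbidden. None of the other listed options is forbidden under the premises.

register_schedule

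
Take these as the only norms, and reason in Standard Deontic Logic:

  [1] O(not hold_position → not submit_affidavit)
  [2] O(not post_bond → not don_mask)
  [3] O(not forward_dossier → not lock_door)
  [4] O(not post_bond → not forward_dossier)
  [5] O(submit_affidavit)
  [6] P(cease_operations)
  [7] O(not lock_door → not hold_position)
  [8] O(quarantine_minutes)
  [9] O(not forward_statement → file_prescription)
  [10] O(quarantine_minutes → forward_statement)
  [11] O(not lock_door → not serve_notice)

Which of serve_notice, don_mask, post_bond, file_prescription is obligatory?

post_bond

Premise 5 states O(submit_affidavit) outright.
The contrapositive of premise 1 (O(not hold_position → not submit_affidavit)) is O(submit_affidavit → hold_position), and O(submit_affidavit) is already established, so O(hold_position).
Premise 7 is O(not lock_door → not hold_position); contrapositively O(hold_position → lock_door). Since O(hold_position) holds, K gives O(lock_door).
Premise 3, O(not forward_dossier → not lock_door), contraposes to O(lock_door → forward_dossier); with O(lock_door) we get O(forward_dossier).
Premise 4 is O(not post_bond → not forward_dossier); contrapositively O(forward_dossier → post_bond). Since O(forward_dossier) holds, K gives O(post_bond).
So O(post_bond) holds — post_bond is obligatory. None of the other listed options is made obligatory by any chain of premises.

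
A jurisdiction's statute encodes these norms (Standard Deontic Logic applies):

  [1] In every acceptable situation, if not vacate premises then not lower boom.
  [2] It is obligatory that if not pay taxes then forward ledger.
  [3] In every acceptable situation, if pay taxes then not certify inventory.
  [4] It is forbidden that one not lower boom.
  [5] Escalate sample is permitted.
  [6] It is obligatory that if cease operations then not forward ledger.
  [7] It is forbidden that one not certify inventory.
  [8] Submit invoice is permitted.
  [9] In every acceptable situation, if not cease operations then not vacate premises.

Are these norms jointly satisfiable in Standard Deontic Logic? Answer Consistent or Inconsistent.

Premise 4, F(¬lower_boom), is equivalent to O(lower_boom).
Premise 1 is O(¬vacate_premises → ¬lower_boom); contrapositively O(lower_boom → vacate_premises). Since O(lower_boom) holds, K gives O(vacate_premises).
The contrapositive of premise 9 (O(¬cease_operations → ¬vacate_premises)) is O(vacate_premises → cease_operations), and O(vacate_premises) is already established, so O(cease_operations).
Premise 6 is O(cease_operations → ¬forward_ledger); since O(cease_operations), deontic closure gives O(¬forward_ledger).
Premise 2, O(¬pay_taxes → forward_ledger), contraposes to O(¬forward_ledger → pay_taxes); with O(¬forward_ledger) we get O(pay_taxes).
Applying K to premise 3 (O(pay_taxes → ¬certify_inventory)) and O(pay_taxes) yields O(¬certify_inventory).
But premise 7, F(¬certify_inventory), means O(certify_inventory).
We now have both O(¬certify_inventory) and O(certify_inventory) — certify_inventory is simultaneously obligatory and forbidden, violating the D-axiom.

Inconsistent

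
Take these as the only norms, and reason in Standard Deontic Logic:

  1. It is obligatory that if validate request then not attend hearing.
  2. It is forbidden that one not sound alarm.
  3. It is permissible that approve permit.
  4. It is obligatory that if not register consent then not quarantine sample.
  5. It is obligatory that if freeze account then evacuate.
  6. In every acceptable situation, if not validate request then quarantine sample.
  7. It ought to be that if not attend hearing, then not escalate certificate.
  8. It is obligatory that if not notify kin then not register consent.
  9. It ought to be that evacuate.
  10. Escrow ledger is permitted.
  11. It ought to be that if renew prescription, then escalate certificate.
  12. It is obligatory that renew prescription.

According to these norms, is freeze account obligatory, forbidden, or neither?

Premise 5 is O(freeze_account → evacuate); even if O(evacuate) held, inferring O(freeze_account) would be affirming the consequent — invalid.
No premise or chain of K-axiom applications forces O(freeze_account), and none forces O(¬freeze_account). So freeze_account is neither obligatory nor forbidden under these norms.

Neither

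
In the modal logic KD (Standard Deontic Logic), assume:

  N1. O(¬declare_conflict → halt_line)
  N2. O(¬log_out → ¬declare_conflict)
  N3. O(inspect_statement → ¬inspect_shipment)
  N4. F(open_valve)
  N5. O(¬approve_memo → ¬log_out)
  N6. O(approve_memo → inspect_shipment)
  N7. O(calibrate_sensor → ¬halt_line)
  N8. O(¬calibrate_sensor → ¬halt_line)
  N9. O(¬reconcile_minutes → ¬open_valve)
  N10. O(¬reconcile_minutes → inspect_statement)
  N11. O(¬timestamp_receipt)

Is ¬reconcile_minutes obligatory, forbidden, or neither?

Forbidden

Premises 7 and 8 cover both cases: O(calibrate_sensor → ¬halt_line) and O(¬calibrate_sensor → ¬halt_line). Since calibrate_sensor ∨ ¬calibrate_sensor is a tautology, O(¬halt_line) follows.
Premise 1, O(¬declare_conflict → halt_line), contraposes to O(¬halt_line → declare_conflict); with O(¬halt_line) we get O(declare_conflict).
Premise 2 is O(¬log_out → ¬declare_conflict); contrapositively O(declare_conflict → log_out). Since O(declare_conflict) holds, K gives O(log_out).
Premise 5, O(¬approve_memo → ¬log_out), contraposes to O(log_out → approve_memo); with O(log_out) we get O(approve_memo).
With premise 6, O(approve_memo → inspect_shipment), the K-axiom yields O(inspect_shipment).
The contrapositive of premise 3 (O(inspect_statement → ¬inspect_shipment)) is O(inspect_shipment → ¬inspect_statement), and O(inspect_shipment) is already established, so O(¬inspect_statement).
The contrapositive of premise 10 (O(¬reconcile_minutes → inspect_statement)) is O(¬inspect_statement → reconcile_minutes), and O(¬inspect_statement) is already established, so O(reconcile_minutes).
Premises 4, 9, 11 do not contribute to this derivation.
Thus O(reconcile_minutes), which is F(¬reconcile_minutes): ¬reconcile_minutes is forbidden.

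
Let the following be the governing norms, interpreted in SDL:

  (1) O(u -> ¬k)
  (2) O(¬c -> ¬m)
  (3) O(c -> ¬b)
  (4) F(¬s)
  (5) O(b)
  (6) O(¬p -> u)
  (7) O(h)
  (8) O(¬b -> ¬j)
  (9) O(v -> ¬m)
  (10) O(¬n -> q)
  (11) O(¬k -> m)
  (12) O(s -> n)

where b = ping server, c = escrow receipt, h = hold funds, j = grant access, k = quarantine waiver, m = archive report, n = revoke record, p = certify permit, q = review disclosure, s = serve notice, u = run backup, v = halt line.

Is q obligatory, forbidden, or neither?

Neither

Premise 10 is O(¬n -> q), but O(¬n) is not derivable from the premises, so it does not yield O(q).
No premise or chain of K-axiom applications forces O(q), and none forces O(¬q). So q is neither obligatory nor forbidden under these norms.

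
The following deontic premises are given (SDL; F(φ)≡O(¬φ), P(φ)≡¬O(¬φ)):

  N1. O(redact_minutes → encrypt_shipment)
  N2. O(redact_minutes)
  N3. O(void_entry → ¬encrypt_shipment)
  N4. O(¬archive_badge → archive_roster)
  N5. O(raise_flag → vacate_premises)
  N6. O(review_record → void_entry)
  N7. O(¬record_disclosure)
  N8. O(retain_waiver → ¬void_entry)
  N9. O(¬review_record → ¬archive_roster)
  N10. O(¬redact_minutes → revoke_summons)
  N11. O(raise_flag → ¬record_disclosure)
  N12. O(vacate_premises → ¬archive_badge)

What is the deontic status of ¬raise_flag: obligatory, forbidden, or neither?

Premise 2 gives O(redact_minutes).
From O(redact_minutes) and premise 1, O(redact_minutes → encrypt_shipment), we obtain O(encrypt_shipment).
Premise 3 is O(void_entry → ¬encrypt_shipment); contrapositively O(encrypt_shipment → ¬void_entry). Since O(encrypt_shipment) holds, K gives O(¬void_entry).
Premise 6, O(review_record → void_entry), contraposes to O(¬void_entry → ¬review_record); with O(¬void_entry) we get O(¬review_record).
From O(¬review_record) and premise 9, O(¬review_record → ¬archive_roster), we obtain O(¬archive_roster).
Premise 4 is O(¬archive_badge → archive_roster); contrapositively O(¬archive_roster → archive_badge). Since O(¬archive_roster) holds, K gives O(archive_badge).
The contrapositive of premise 12 (O(vacate_premises → ¬archive_badge)) is O(archive_badge → ¬vacate_premises), and O(archive_badge) is already established, so O(¬vacate_premises).
Premise 5 is O(raise_flag → vacate_premises); contrapositively O(¬vacate_premises → ¬raise_flag). Since O(¬vacate_premises) holds, K gives O(¬raise_flag).
Premises 7, 8, 10, 11 do not contribute to this derivation.
Hence ¬raise_flag is obligatory.

Obligatory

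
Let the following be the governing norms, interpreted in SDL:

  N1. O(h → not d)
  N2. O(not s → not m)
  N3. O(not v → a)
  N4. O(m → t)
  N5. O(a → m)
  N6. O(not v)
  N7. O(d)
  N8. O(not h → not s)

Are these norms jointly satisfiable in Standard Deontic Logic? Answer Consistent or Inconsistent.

Premise 7 gives O(d).
Premise 1, O(h → not d), contraposes to O(d → not h); with O(d) we get O(not h).
With premise 8, O(not h → not s), the K-axiom yields O(not s).
Applying K to premise 2 (O(not s → not m)) and O(not s) yields O(not m).
The contrapositive of premise 5 (O(a → m)) is O(not m → not a), and O(not m) is already established, so O(not a).
The contrapositive of premise 3 (O(not v → a)) is O(not a → v), and O(not a) is already established, so O(v).
However, premise 6 gives O(not v).
We now have both O(v) and O(not v) — v is simultaneously obligatory and forbidden, violating the D-axiom.

Inconsistent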